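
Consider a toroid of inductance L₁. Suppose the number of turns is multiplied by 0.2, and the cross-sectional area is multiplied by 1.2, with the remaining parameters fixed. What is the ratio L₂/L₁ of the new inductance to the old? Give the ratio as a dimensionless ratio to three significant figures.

L₂/L₁ = 0.0480

For a toroid, L ∝ μᵣN²A/R.
L₂/L₁ = (0.2)^2 × (1.2) = 0.0480.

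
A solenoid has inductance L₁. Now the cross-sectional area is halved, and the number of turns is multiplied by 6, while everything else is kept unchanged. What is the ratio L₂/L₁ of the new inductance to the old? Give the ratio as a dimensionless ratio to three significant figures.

For a solenoid, L ∝ μᵣN²A/ℓ.
L₂/L₁ = (0.5) × (6)^2 = 18.0.

L₂/L₁ = 18.0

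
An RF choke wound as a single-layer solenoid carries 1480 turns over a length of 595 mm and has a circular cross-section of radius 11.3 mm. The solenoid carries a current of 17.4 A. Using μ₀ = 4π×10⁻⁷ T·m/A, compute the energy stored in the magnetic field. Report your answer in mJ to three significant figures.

U ≈ 281 mJ

A = πr² = π(1.130×10^-2 m)² = 4.011×10^-4 m².
L = μ₀N²A/ℓ = (4π×10⁻⁷)(1480)²(4.011×10^-4)/(0.595) = 1.856×10^-3 H.
U = ½LI² = ½(1.856×10^-3)(17.4)² = 0.2809 J.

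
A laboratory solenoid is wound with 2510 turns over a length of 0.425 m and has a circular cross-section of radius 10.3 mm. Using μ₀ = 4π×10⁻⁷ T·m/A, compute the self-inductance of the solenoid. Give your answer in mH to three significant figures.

L ≈ 6.21 mH

A = πr² = π(1.030×10^-2 m)² = 3.333×10^-4 m².
For a long solenoid, L = μ₀N²A/ℓ.
L = (4π×10⁻⁷)(2510)²(3.333×10^-4)/(0.425 m) = 6.209×10^-3 H.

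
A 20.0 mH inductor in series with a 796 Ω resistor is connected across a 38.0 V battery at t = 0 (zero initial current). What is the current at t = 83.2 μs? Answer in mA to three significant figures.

τ = L/R = 2.000×10^-2/796 = 2.513×10^-5 s; final current I_∞ = ε/R = 38.0/796 = 4.774×10^-2 A.
I(t) = I_∞(1 − e^(−t/τ)) with t/τ = 3.311.
I = (4.774×10^-2)(1 − e^(−3.311)) = 4.600×10^-2 A.

I ≈ 46.0 mA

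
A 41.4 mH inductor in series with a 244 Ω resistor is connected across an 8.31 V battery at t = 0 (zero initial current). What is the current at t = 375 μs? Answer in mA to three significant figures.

τ = L/R = 4.140×10^-2/244 = 1.697×10^-4 s; final current I_∞ = ε/R = 8.31/244 = 3.406×10^-2 A.
I(t) = I_∞(1 − e^(−t/τ)) with t/τ = 2.210.
I = (3.406×10^-2)(1 − e^(−2.210)) = 3.032×10^-2 A.

I ≈ 30.3 mA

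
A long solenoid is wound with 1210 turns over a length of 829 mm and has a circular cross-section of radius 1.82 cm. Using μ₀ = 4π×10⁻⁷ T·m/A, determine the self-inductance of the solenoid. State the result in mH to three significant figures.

L ≈ 2.31 mH

A = πr² = π(1.820×10^-2 m)² = 1.041×10^-3 m².
For a long solenoid, L = μ₀N²A/ℓ.
L = (4π×10⁻⁷)(1210)²(1.041×10^-3)/(0.829 m) = 2.310×10^-3 H.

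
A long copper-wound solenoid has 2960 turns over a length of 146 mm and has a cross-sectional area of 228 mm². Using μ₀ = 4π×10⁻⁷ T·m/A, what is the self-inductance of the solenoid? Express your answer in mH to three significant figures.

A = 228 mm² = 2.280×10^-4 m².
For a long solenoid, L = μ₀N²A/ℓ.
L = (4π×10⁻⁷)(2960)²(2.280×10^-4)/(0.146 m) = 1.719×10^-2 H.

L ≈ 17.2 mH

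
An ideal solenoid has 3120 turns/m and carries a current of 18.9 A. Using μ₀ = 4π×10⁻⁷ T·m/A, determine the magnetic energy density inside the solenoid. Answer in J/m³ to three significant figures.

u ≈ 2180 J/m³

B = μ₀nI = (4π×10⁻⁷)(3.120×10^3)(18.9) = 7.410×10^-2 T.
u = B²/(2μ₀) = (7.410×10^-2)²/(2×4π×10⁻⁷) = 2.1848×10^3 J/m³.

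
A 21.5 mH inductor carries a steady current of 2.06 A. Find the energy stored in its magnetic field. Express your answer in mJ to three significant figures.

U ≈ 45.6 mJ

Stored magnetic energy: U = ½LI².
U = ½(2.150×10^-2 H)(2.06 A)² = 4.562×10^-2 J.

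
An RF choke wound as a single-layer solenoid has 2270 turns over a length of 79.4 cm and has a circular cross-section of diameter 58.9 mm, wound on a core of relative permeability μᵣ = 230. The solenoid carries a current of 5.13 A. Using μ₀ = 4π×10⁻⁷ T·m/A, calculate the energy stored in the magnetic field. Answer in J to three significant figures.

A = π(d/2)² = π(2.945×10^-2 m)² = 2.7247×10^-3 m².
L = μ₀μᵣN²A/ℓ = (4π×10⁻⁷)(230)(2270)²(2.7247×10^-3)/(0.794) = 5.111 H.
U = ½LI² = ½(5.111)(5.13)² = 67.25 J.

U ≈ 67.3 J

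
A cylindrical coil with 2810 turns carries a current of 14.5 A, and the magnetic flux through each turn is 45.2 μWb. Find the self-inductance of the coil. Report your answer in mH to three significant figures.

Self-inductance is defined by L = NΦ_B/I (flux linkage over current).
L = (2810)(4.520×10^-5 Wb)/(14.5 A) = 8.759×10^-3 H.

L ≈ 8.76 mH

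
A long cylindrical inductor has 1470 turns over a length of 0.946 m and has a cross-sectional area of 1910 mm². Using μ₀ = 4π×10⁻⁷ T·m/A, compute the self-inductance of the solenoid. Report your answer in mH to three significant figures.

L ≈ 5.48 mH

A = 1910 mm² = 1.910×10^-3 m².
For a long solenoid, L = μ₀N²A/ℓ.
L = (4π×10⁻⁷)(1470)²(1.910×10^-3)/(0.946 m) = 5.483×10^-3 H.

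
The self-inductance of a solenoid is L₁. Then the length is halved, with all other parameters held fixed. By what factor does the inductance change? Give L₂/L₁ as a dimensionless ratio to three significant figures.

L₂/L₁ = 2.00

For a solenoid, L ∝ μᵣN²A/ℓ.
L₂/L₁ = (0.5)^-1 = 2.00.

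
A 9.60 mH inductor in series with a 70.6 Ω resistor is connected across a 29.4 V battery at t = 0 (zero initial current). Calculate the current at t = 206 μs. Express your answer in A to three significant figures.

τ = L/R = 9.600×10^-3/70.6 = 1.360×10^-4 s; final current I_∞ = ε/R = 29.4/70.6 = 0.4164 A.
I(t) = I_∞(1 − e^(−t/τ)) with t/τ = 1.515.
I = (0.4164)(1 − e^(−1.515)) = 0.3249 A.

I ≈ 0.325 A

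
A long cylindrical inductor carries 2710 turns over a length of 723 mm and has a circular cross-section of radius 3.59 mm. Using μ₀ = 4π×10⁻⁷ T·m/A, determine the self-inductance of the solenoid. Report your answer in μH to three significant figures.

A = πr² = π(3.590×10^-3 m)² = 4.049×10^-5 m².
For a long solenoid, L = μ₀N²A/ℓ.
L = (4π×10⁻⁷)(2710)²(4.049×10^-5)/(0.723 m) = 5.168×10^-4 H.

L ≈ 517 μH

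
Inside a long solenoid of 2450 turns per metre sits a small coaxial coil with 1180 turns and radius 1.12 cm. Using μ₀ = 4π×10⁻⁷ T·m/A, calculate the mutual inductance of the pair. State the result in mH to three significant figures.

M ≈ 1.43 mH

The outer solenoid produces a uniform field B₁ = μ₀n₁I₁ across the inner coil,
so the flux linkage is N₂Φ = N₂B₁A₂ = μ₀n₁N₂A₂·I₁, giving M = μ₀n₁N₂A₂.
A₂ = πr² = π(1.120×10^-2 m)² = 3.941×10^-4 m².
M = (4π×10⁻⁷)(2450)(1180)(3.941×10^-4) = 1.432×10^-3 H.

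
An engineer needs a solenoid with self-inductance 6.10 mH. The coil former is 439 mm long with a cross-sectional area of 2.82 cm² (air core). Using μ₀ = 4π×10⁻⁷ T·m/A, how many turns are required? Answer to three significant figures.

A = 2.82 cm² = 2.820×10^-4 m².
From L = μ₀N²A/ℓ, N = √(Lℓ / (μ₀A)).
N = √[(6.100×10^-3)(0.439) / ((4π×10⁻⁷)×2.820×10^-4)] = √(7.557×10^6) ≈ 2749.0.

N ≈ 2750 turns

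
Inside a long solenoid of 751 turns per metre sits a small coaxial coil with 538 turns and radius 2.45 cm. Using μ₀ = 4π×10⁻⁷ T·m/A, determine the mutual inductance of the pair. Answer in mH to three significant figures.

M ≈ 0.957 mH

The outer solenoid produces a uniform field B₁ = μ₀n₁I₁ across the inner coil,
so the flux linkage is N₂Φ = N₂B₁A₂ = μ₀n₁N₂A₂·I₁, giving M = μ₀n₁N₂A₂.
A₂ = πr² = π(2.450×10^-2 m)² = 1.886×10^-3 m².
M = (4π×10⁻⁷)(751)(538)(1.886×10^-3) = 9.574×10^-4 H.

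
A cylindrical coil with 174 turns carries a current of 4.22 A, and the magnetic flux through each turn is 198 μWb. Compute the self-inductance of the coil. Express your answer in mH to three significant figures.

L ≈ 8.16 mH

Self-inductance is defined by L = NΦ_B/I (flux linkage over current).
L = (174)(1.980×10^-4 Wb)/(4.22 A) = 8.164×10^-3 H.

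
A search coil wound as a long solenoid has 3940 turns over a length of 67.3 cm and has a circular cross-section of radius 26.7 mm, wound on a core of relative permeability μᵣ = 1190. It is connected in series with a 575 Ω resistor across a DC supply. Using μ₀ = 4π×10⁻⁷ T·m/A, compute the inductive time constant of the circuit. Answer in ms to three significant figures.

A = πr² = π(2.670×10^-2 m)² = 2.240×10^-3 m².
L = μ₀μᵣN²A/ℓ = (4π×10⁻⁷)(1190)(3940)²(2.240×10^-3)/(0.673) = 77.25 H.
τ = L/R = (77.25)/(575) = 0.1344 s.

τ ≈ 134 ms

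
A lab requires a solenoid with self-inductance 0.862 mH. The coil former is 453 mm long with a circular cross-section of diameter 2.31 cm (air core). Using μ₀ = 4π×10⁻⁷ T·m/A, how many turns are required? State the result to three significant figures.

A = π(d/2)² = π(1.155×10^-2 m)² = 4.191×10^-4 m².
From L = μ₀N²A/ℓ, N = √(Lℓ / (μ₀A)).
N = √[(8.620×10^-4)(0.453) / ((4π×10⁻⁷)×4.191×10^-4)] = √(7.414×10^5) ≈ 861.1.

N ≈ 861 turns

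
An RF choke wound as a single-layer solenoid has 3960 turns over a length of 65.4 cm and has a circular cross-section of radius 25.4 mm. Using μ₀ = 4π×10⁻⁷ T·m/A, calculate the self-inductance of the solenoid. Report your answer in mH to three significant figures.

L ≈ 61.1 mH

A = πr² = π(2.540×10^-2 m)² = 2.027×10^-3 m².
For a long solenoid, L = μ₀N²A/ℓ.
L = (4π×10⁻⁷)(3960)²(2.027×10^-3)/(0.654 m) = 6.107×10^-2 H.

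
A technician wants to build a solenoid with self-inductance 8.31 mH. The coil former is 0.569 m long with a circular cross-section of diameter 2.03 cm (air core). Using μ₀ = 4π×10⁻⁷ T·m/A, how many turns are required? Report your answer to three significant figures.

A = π(d/2)² = π(1.015×10^-2 m)² = 3.237×10^-4 m².
From L = μ₀N²A/ℓ, N = √(Lℓ / (μ₀A)).
N = √[(8.310×10^-3)(0.569) / ((4π×10⁻⁷)×3.237×10^-4)] = √(1.163×10^7) ≈ 3409.7.

N ≈ 3410 turns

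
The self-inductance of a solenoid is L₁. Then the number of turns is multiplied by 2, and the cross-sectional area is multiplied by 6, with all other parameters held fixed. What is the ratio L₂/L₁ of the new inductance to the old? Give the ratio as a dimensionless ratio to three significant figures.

L₂/L₁ = 24.0

For a solenoid, L ∝ μᵣN²A/ℓ.
L₂/L₁ = (2)^2 × (6) = 24.0.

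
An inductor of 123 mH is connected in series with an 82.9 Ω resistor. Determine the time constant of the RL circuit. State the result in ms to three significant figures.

τ = L/R = (0.123 H)/(82.9 Ω) = 1.484×10^-3 s.

τ ≈ 1.48 ms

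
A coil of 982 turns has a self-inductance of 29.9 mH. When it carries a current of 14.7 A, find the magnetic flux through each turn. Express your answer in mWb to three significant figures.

Φ_B ≈ 0.448 mWb

From L = NΦ_B/I, the flux per turn is Φ_B = LI/N.
Φ_B = (2.990×10^-2 H)(14.7 A)/982 = 4.476×10^-4 Wb.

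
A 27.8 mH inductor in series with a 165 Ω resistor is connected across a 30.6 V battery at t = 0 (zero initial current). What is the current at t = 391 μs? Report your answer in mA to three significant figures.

I ≈ 167 mA

τ = L/R = 2.780×10^-2/165 = 1.6848×10^-4 s; final current I_∞ = ε/R = 30.6/165 = 0.18545 A.
I(t) = I_∞(1 − e^(−t/τ)) with t/τ = 2.321.
I = (0.18545)(1 − e^(−2.321)) = 0.1672 A.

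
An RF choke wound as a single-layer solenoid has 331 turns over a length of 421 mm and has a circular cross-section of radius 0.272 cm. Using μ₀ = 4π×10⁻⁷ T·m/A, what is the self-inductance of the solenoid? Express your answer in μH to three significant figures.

L ≈ 7.60 μH

A = πr² = π(2.720×10^-3 m)² = 2.324×10^-5 m².
For a long solenoid, L = μ₀N²A/ℓ.
L = (4π×10⁻⁷)(331)²(2.324×10^-5)/(0.421 m) = 7.601×10^-6 H.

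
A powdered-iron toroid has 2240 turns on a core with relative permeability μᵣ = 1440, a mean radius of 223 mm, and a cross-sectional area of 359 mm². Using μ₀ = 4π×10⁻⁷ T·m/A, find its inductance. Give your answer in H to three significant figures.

L ≈ 2.33 H

For a thin toroid, L = μ₀μᵣN²A/(2πR).
L = (4π×10⁻⁷)(1440)(2240)²(3.590×10^-4) / (2π×0.223 m) = 2.326 H.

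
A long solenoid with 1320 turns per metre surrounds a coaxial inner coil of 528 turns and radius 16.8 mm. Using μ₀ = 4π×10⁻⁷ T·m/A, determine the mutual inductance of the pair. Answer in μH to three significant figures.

M ≈ 777 μH

The outer solenoid produces a uniform field B₁ = μ₀n₁I₁ across the inner coil,
so the flux linkage is N₂Φ = N₂B₁A₂ = μ₀n₁N₂A₂·I₁, giving M = μ₀n₁N₂A₂.
A₂ = πr² = π(1.680×10^-2 m)² = 8.867×10^-4 m².
M = (4π×10⁻⁷)(1320)(528)(8.867×10^-4) = 7.766×10^-4 H.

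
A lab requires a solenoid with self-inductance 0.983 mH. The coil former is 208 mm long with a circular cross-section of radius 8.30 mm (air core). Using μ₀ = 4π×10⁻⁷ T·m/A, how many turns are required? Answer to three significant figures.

A = πr² = π(8.300×10^-3 m)² = 2.164×10^-4 m².
From L = μ₀N²A/ℓ, N = √(Lℓ / (μ₀A)).
N = √[(9.830×10^-4)(0.208) / ((4π×10⁻⁷)×2.164×10^-4)] = √(7.518×10^5) ≈ 867.1.

N ≈ 867 turns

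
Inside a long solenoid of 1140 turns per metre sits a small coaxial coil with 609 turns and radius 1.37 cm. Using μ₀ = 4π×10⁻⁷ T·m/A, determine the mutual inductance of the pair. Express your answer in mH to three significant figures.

M ≈ 0.514 mH

The outer solenoid produces a uniform field B₁ = μ₀n₁I₁ across the inner coil,
so the flux linkage is N₂Φ = N₂B₁A₂ = μ₀n₁N₂A₂·I₁, giving M = μ₀n₁N₂A₂.
A₂ = πr² = π(1.370×10^-2 m)² = 5.896×10^-4 m².
M = (4π×10⁻⁷)(1140)(609)(5.896×10^-4) = 5.144×10^-4 H.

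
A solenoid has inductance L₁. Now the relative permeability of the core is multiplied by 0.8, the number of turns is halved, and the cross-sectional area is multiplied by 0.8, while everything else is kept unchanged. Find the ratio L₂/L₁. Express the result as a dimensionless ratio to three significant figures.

For a solenoid, L ∝ μᵣN²A/ℓ.
L₂/L₁ = (0.8) × (0.5)^2 × (0.8) = 0.160.

L₂/L₁ = 0.160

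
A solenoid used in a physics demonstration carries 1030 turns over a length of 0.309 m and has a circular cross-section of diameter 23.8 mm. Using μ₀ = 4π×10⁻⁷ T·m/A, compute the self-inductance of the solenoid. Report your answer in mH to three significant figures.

L ≈ 1.92 mH

A = π(d/2)² = π(1.190×10^-2 m)² = 4.449×10^-4 m².
For a long solenoid, L = μ₀N²A/ℓ.
L = (4π×10⁻⁷)(1030)²(4.449×10^-4)/(0.309 m) = 1.919×10^-3 H.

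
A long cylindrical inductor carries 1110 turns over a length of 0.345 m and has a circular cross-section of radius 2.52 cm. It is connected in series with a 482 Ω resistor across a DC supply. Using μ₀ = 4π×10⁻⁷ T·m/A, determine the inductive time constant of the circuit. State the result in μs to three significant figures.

τ ≈ 18.6 μs

A = πr² = π(2.520×10^-2 m)² = 1.995×10^-3 m².
L = μ₀N²A/ℓ = (4π×10⁻⁷)(1110)²(1.995×10^-3)/(0.345) = 8.953×10^-3 H.
τ = L/R = (8.953×10^-3)/(482) = 1.858×10^-5 s.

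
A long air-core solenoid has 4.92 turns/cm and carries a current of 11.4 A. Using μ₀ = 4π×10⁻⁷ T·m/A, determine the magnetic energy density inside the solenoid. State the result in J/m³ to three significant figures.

B = μ₀nI = (4π×10⁻⁷)(492)(11.4) = 7.048×10^-3 T.
u = B²/(2μ₀) = (7.048×10^-3)²/(2×4π×10⁻⁷) = 19.77 J/m³.

u ≈ 19.8 J/m³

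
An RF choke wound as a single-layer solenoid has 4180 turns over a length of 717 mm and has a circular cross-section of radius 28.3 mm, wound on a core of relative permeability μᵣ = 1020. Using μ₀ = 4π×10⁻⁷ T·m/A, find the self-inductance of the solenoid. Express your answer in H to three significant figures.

A = πr² = π(2.830×10^-2 m)² = 2.516×10^-3 m².
For a long solenoid, L = μ₀μᵣN²A/ℓ.
L = (4π×10⁻⁷)(1020)(4180)²(2.516×10^-3)/(0.717 m) = 78.59 H.

L ≈ 78.6 H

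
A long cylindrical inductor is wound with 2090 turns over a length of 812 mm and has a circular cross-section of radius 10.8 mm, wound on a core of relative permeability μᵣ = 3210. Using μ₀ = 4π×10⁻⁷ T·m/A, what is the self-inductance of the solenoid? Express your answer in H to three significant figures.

A = πr² = π(1.080×10^-2 m)² = 3.664×10^-4 m².
For a long solenoid, L = μ₀μᵣN²A/ℓ.
L = (4π×10⁻⁷)(3210)(2090)²(3.664×10^-4)/(0.812 m) = 7.951 H.

L ≈ 7.95 H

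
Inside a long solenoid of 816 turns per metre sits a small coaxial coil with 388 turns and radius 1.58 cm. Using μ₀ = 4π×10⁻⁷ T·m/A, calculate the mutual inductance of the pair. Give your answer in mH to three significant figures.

The outer solenoid produces a uniform field B₁ = μ₀n₁I₁ across the inner coil,
so the flux linkage is N₂Φ = N₂B₁A₂ = μ₀n₁N₂A₂·I₁, giving M = μ₀n₁N₂A₂.
A₂ = πr² = π(1.580×10^-2 m)² = 7.843×10^-4 m².
M = (4π×10⁻⁷)(816)(388)(7.843×10^-4) = 3.120×10^-4 H.

M ≈ 0.312 mH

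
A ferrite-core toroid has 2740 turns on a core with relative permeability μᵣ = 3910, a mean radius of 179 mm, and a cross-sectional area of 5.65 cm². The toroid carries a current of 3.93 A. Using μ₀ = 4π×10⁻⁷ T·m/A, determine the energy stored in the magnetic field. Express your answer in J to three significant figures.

L = μ₀μᵣN²A/(2πR) = (4π×10⁻⁷)(3910)(2740)²(5.650×10^-4)/(2π×0.179) = 18.53 H.
U = ½LI² = ½(18.53)(3.93)² = 143.1 J.

U ≈ 143 J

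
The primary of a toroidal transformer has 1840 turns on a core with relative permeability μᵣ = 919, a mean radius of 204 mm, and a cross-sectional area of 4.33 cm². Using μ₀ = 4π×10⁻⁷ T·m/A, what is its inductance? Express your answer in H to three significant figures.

For a thin toroid, L = μ₀μᵣN²A/(2πR).
L = (4π×10⁻⁷)(919)(1840)²(4.330×10^-4) / (2π×0.204 m) = 1.321 H.

L ≈ 1.32 H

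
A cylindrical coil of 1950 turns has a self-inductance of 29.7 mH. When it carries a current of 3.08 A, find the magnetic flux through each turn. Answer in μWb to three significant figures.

Φ_B ≈ 46.9 μWb

From L = NΦ_B/I, the flux per turn is Φ_B = LI/N.
Φ_B = (2.970×10^-2 H)(3.08 A)/1950 = 4.691×10^-5 Wb.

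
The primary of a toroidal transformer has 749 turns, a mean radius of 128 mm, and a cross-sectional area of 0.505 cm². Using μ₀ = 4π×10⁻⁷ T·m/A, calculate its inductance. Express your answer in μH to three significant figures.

L ≈ 44.3 μH

For a thin toroid, L = μ₀N²A/(2πR).
L = (4π×10⁻⁷)(749)²(5.050×10^-5) / (2π×0.128 m) = 4.427×10^-5 H.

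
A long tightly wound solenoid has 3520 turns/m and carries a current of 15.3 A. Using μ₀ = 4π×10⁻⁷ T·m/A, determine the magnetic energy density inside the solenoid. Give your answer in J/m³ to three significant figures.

B = μ₀nI = (4π×10⁻⁷)(3.520×10^3)(15.3) = 6.768×10^-2 T.
u = B²/(2μ₀) = (6.768×10^-2)²/(2×4π×10⁻⁷) = 1.822×10^3 J/m³.

u ≈ 1820 J/m³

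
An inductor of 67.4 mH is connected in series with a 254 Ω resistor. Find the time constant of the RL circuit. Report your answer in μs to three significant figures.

τ ≈ 265 μs

τ = L/R = (6.740×10^-2 H)/(254 Ω) = 2.654×10^-4 s.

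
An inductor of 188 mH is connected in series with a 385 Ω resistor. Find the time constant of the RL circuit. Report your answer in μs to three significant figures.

τ = L/R = (0.188 H)/(385 Ω) = 4.883×10^-4 s.

τ ≈ 488 μs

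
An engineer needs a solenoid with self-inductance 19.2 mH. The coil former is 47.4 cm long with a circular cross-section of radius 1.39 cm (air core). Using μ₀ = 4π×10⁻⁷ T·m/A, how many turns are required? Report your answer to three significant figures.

A = πr² = π(1.390×10^-2 m)² = 6.070×10^-4 m².
From L = μ₀N²A/ℓ, N = √(Lℓ / (μ₀A)).
N = √[(1.920×10^-2)(0.474) / ((4π×10⁻⁷)×6.070×10^-4)] = √(1.193×10^7) ≈ 3454.2.

N ≈ 3450 turns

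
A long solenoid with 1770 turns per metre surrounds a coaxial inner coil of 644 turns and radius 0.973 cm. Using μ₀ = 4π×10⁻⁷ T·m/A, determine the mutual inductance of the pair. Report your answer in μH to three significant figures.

The outer solenoid produces a uniform field B₁ = μ₀n₁I₁ across the inner coil,
so the flux linkage is N₂Φ = N₂B₁A₂ = μ₀n₁N₂A₂·I₁, giving M = μ₀n₁N₂A₂.
A₂ = πr² = π(9.730×10^-3 m)² = 2.974×10^-4 m².
M = (4π×10⁻⁷)(1770)(644)(2.974×10^-4) = 4.260×10^-4 H.

M ≈ 426 μH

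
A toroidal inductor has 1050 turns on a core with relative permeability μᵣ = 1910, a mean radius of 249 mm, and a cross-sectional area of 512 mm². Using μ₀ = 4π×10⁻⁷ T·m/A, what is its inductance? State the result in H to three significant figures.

L ≈ 0.866 H

For a thin toroid, L = μ₀μᵣN²A/(2πR).
L = (4π×10⁻⁷)(1910)(1050)²(5.120×10^-4) / (2π×0.249 m) = 0.866 H.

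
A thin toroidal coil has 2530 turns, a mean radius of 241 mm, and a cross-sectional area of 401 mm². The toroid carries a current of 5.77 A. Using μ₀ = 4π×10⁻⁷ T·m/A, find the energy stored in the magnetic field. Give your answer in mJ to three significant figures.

U ≈ 35.5 mJ

L = μ₀N²A/(2πR) = (4π×10⁻⁷)(2530)²(4.010×10^-4)/(2π×0.241) = 2.130×10^-3 H.
U = ½LI² = ½(2.130×10^-3)(5.77)² = 3.546×10^-2 J.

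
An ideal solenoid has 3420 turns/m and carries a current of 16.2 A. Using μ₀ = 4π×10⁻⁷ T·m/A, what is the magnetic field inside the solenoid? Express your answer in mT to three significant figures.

B ≈ 69.6 mT

Inside a long solenoid, B = μ₀nI.
B = (4π×10⁻⁷)(3.420×10^3 m⁻¹)(16.2 A) = 6.962×10^-2 T.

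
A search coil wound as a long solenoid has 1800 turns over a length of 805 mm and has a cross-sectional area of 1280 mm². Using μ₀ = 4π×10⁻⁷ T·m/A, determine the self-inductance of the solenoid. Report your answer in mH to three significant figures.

L ≈ 6.47 mH

A = 1280 mm² = 1.280×10^-3 m².
For a long solenoid, L = μ₀N²A/ℓ.
L = (4π×10⁻⁷)(1800)²(1.280×10^-3)/(0.805 m) = 6.474×10^-3 H.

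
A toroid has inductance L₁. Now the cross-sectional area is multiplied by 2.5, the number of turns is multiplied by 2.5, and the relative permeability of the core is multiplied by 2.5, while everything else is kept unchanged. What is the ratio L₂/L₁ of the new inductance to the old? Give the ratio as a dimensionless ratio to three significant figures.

L₂/L₁ = 39.1

For a toroid, L ∝ μᵣN²A/R.
L₂/L₁ = (2.5) × (2.5)^2 × (2.5) = 39.1.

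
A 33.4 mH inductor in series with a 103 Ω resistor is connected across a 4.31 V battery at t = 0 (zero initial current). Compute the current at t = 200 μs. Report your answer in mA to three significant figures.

τ = L/R = 3.340×10^-2/103 = 3.243×10^-4 s; final current I_∞ = ε/R = 4.31/103 = 4.184×10^-2 A.
I(t) = I_∞(1 − e^(−t/τ)) with t/τ = 0.617.
I = (4.184×10^-2)(1 − e^(−0.617)) = 1.926×10^-2 A.

I ≈ 19.3 mA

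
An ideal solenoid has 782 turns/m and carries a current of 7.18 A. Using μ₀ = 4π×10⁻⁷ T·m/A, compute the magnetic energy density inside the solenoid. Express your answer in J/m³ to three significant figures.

B = μ₀nI = (4π×10⁻⁷)(782)(7.18) = 7.056×10^-3 T.
u = B²/(2μ₀) = (7.056×10^-3)²/(2×4π×10⁻⁷) = 19.81 J/m³.

u ≈ 19.8 J/m³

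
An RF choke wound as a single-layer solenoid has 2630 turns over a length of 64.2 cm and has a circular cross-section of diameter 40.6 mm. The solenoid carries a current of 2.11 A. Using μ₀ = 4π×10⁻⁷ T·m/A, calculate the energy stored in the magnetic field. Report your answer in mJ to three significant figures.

A = π(d/2)² = π(2.030×10^-2 m)² = 1.2946×10^-3 m².
L = μ₀N²A/ℓ = (4π×10⁻⁷)(2630)²(1.2946×10^-3)/(0.642) = 1.753×10^-2 H.
U = ½LI² = ½(1.753×10^-2)(2.11)² = 3.902×10^-2 J.

U ≈ 39.0 mJ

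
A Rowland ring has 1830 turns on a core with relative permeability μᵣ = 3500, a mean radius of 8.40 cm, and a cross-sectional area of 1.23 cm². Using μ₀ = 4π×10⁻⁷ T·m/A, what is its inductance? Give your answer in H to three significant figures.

For a thin toroid, L = μ₀μᵣN²A/(2πR).
L = (4π×10⁻⁷)(3500)(1830)²(1.230×10^-4) / (2π×8.400×10^-2 m) = 3.433 H.

L ≈ 3.43 H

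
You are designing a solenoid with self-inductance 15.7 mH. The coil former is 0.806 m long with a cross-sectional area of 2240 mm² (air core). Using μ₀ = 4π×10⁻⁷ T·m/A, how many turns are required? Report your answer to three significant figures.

A = 2240 mm² = 2.240×10^-3 m².
From L = μ₀N²A/ℓ, N = √(Lℓ / (μ₀A)).
N = √[(1.570×10^-2)(0.806) / ((4π×10⁻⁷)×2.240×10^-3)] = √(4.495×10^6) ≈ 2120.3.

N ≈ 2120 turns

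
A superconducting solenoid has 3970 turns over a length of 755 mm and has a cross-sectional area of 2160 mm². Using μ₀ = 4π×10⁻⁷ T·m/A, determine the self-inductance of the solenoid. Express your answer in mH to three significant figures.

L ≈ 56.7 mH

A = 2160 mm² = 2.160×10^-3 m².
For a long solenoid, L = μ₀N²A/ℓ.
L = (4π×10⁻⁷)(3970)²(2.160×10^-3)/(0.755 m) = 5.666×10^-2 H.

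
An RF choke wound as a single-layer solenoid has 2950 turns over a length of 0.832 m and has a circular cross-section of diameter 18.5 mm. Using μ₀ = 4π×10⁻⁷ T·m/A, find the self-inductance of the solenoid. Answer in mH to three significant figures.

A = π(d/2)² = π(9.250×10^-3 m)² = 2.688×10^-4 m².
For a long solenoid, L = μ₀N²A/ℓ.
L = (4π×10⁻⁷)(2950)²(2.688×10^-4)/(0.832 m) = 3.533×10^-3 H.

L ≈ 3.53 mH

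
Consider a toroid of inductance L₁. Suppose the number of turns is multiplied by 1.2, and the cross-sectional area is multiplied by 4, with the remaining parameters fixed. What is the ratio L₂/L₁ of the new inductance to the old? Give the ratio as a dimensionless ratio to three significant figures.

L₂/L₁ = 5.76

For a toroid, L ∝ μᵣN²A/R.
L₂/L₁ = (1.2)^2 × (4) = 5.76.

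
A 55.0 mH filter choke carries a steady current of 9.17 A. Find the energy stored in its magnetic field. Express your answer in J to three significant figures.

U ≈ 2.31 J

Stored magnetic energy: U = ½LI².
U = ½(5.500×10^-2 H)(9.17 A)² = 2.312 J.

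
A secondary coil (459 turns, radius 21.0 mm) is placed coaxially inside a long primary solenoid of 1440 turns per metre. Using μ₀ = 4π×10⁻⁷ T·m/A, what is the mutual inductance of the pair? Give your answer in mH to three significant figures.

M ≈ 1.15 mH

The outer solenoid produces a uniform field B₁ = μ₀n₁I₁ across the inner coil,
so the flux linkage is N₂Φ = N₂B₁A₂ = μ₀n₁N₂A₂·I₁, giving M = μ₀n₁N₂A₂.
A₂ = πr² = π(2.100×10^-2 m)² = 1.385×10^-3 m².
M = (4π×10⁻⁷)(1440)(459)(1.385×10^-3) = 1.151×10^-3 H.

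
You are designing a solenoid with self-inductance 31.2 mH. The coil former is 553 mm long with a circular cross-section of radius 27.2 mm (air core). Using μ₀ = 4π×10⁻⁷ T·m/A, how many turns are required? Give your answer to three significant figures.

A = πr² = π(2.720×10^-2 m)² = 2.324×10^-3 m².
From L = μ₀N²A/ℓ, N = √(Lℓ / (μ₀A)).
N = √[(3.120×10^-2)(0.553) / ((4π×10⁻⁷)×2.324×10^-3)] = √(5.907×10^6) ≈ 2430.5.

N ≈ 2430 turns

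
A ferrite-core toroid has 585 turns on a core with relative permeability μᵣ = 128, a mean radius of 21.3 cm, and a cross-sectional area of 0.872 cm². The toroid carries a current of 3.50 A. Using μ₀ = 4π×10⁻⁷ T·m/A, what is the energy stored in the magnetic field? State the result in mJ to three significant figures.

L = μ₀μᵣN²A/(2πR) = (4π×10⁻⁷)(128)(585)²(8.720×10^-5)/(2π×0.213) = 3.587×10^-3 H.
U = ½LI² = ½(3.587×10^-3)(3.50)² = 2.197×10^-2 J.

U ≈ 22.0 mJ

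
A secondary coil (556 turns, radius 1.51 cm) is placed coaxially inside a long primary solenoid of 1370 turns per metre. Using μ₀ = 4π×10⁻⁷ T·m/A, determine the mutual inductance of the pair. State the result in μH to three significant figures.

The outer solenoid produces a uniform field B₁ = μ₀n₁I₁ across the inner coil,
so the flux linkage is N₂Φ = N₂B₁A₂ = μ₀n₁N₂A₂·I₁, giving M = μ₀n₁N₂A₂.
A₂ = πr² = π(1.510×10^-2 m)² = 7.163×10^-4 m².
M = (4π×10⁻⁷)(1370)(556)(7.163×10^-4) = 6.857×10^-4 H.

M ≈ 686 μH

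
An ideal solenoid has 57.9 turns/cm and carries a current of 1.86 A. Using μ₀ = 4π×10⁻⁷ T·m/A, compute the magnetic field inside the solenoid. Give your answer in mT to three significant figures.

Inside a long solenoid, B = μ₀nI.
B = (4π×10⁻⁷)(5.790×10^3 m⁻¹)(1.86 A) = 1.353×10^-2 T.

B ≈ 13.5 mT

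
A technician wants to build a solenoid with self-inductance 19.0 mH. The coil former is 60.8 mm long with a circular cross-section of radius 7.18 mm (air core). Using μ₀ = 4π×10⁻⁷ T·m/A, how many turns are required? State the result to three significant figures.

A = πr² = π(7.180×10^-3 m)² = 1.620×10^-4 m².
From L = μ₀N²A/ℓ, N = √(Lℓ / (μ₀A)).
N = √[(1.900×10^-2)(6.080×10^-2) / ((4π×10⁻⁷)×1.620×10^-4)] = √(5.676×10^6) ≈ 2382.5.

N ≈ 2380 turns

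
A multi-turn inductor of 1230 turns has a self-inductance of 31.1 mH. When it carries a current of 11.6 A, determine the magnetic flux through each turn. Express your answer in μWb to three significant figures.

From L = NΦ_B/I, the flux per turn is Φ_B = LI/N.
Φ_B = (3.110×10^-2 H)(11.6 A)/1230 = 2.933×10^-4 Wb.

Φ_B ≈ 293 μWb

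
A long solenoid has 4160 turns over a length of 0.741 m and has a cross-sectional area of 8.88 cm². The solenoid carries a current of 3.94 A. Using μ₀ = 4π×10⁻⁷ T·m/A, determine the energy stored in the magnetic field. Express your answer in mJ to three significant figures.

A = 8.88 cm² = 8.880×10^-4 m².
L = μ₀N²A/ℓ = (4π×10⁻⁷)(4160)²(8.880×10^-4)/(0.741) = 2.606×10^-2 H.
U = ½LI² = ½(2.606×10^-2)(3.94)² = 0.2023 J.

U ≈ 202 mJ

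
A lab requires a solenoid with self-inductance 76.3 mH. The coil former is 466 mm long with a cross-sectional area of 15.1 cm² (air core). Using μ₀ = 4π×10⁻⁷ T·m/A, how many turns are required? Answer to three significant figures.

N ≈ 4330 turns

A = 15.1 cm² = 1.510×10^-3 m².
From L = μ₀N²A/ℓ, N = √(Lℓ / (μ₀A)).
N = √[(7.630×10^-2)(0.466) / ((4π×10⁻⁷)×1.510×10^-3)] = √(1.874×10^7) ≈ 4328.7.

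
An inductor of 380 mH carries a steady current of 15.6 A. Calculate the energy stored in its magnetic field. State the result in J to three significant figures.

U ≈ 46.2 J

Stored magnetic energy: U = ½LI².
U = ½(0.38 H)(15.6 A)² = 46.24 J.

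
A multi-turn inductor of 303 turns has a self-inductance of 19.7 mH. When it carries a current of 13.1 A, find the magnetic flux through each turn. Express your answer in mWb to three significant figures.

From L = NΦ_B/I, the flux per turn is Φ_B = LI/N.
Φ_B = (1.970×10^-2 H)(13.1 A)/303 = 8.517×10^-4 Wb.

Φ_B ≈ 0.852 mWb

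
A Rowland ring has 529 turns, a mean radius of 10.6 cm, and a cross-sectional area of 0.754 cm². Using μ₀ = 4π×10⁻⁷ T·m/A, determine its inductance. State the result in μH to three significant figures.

For a thin toroid, L = μ₀N²A/(2πR).
L = (4π×10⁻⁷)(529)²(7.540×10^-5) / (2π×0.106 m) = 3.981×10^-5 H.

L ≈ 39.8 μH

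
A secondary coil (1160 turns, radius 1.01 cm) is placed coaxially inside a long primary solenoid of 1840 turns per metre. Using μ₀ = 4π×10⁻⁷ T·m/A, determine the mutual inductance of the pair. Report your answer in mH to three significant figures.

M ≈ 0.860 mH

The outer solenoid produces a uniform field B₁ = μ₀n₁I₁ across the inner coil,
so the flux linkage is N₂Φ = N₂B₁A₂ = μ₀n₁N₂A₂·I₁, giving M = μ₀n₁N₂A₂.
A₂ = πr² = π(1.010×10^-2 m)² = 3.2047×10^-4 m².
M = (4π×10⁻⁷)(1840)(1160)(3.2047×10^-4) = 8.596×10^-4 H.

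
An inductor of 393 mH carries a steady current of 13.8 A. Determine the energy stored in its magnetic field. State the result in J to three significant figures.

Stored magnetic energy: U = ½LI².
U = ½(0.393 H)(13.8 A)² = 37.42 J.

U ≈ 37.4 J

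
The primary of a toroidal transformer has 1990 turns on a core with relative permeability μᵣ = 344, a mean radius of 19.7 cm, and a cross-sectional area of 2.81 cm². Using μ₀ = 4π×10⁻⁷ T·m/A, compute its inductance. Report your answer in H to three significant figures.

L ≈ 0.389 H

For a thin toroid, L = μ₀μᵣN²A/(2πR).
L = (4π×10⁻⁷)(344)(1990)²(2.810×10^-4) / (2π×0.197 m) = 0.3886 H.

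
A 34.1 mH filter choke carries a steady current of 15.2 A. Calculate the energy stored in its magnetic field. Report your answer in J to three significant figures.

Stored magnetic energy: U = ½LI².
U = ½(3.410×10^-2 H)(15.2 A)² = 3.939 J.

U ≈ 3.94 J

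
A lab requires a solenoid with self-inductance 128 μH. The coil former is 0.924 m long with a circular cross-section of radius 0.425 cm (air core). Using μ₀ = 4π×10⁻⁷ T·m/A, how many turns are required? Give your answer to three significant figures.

A = πr² = π(4.250×10^-3 m)² = 5.6745×10^-5 m².
From L = μ₀N²A/ℓ, N = √(Lℓ / (μ₀A)).
N = √[(1.280×10^-4)(0.924) / ((4π×10⁻⁷)×5.6745×10^-5)] = √(1.659×10^6) ≈ 1287.9.

N ≈ 1290 turns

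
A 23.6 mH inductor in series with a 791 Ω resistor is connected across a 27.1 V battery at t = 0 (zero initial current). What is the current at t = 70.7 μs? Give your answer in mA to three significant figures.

I ≈ 31.1 mA

τ = L/R = 2.360×10^-2/791 = 2.984×10^-5 s; final current I_∞ = ε/R = 27.1/791 = 3.426×10^-2 A.
I(t) = I_∞(1 − e^(−t/τ)) with t/τ = 2.370.
I = (3.426×10^-2)(1 − e^(−2.370)) = 3.106×10^-2 A.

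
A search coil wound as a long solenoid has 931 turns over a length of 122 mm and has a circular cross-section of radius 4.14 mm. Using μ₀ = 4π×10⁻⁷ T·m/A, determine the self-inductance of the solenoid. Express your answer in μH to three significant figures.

L ≈ 481 μH

A = πr² = π(4.140×10^-3 m)² = 5.3846×10^-5 m².
For a long solenoid, L = μ₀N²A/ℓ.
L = (4π×10⁻⁷)(931)²(5.3846×10^-5)/(0.122 m) = 4.807×10^-4 H.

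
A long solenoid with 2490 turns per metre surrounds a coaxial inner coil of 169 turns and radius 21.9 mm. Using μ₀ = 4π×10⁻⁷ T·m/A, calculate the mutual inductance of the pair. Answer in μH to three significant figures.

The outer solenoid produces a uniform field B₁ = μ₀n₁I₁ across the inner coil,
so the flux linkage is N₂Φ = N₂B₁A₂ = μ₀n₁N₂A₂·I₁, giving M = μ₀n₁N₂A₂.
A₂ = πr² = π(2.190×10^-2 m)² = 1.507×10^-3 m².
M = (4π×10⁻⁷)(2490)(169)(1.507×10^-3) = 7.968×10^-4 H.

M ≈ 797 μH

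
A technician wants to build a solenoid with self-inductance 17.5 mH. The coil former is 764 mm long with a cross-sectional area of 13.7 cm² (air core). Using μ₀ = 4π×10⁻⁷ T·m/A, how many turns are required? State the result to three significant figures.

N ≈ 2790 turns

A = 13.7 cm² = 1.370×10^-3 m².
From L = μ₀N²A/ℓ, N = √(Lℓ / (μ₀A)).
N = √[(1.750×10^-2)(0.764) / ((4π×10⁻⁷)×1.370×10^-3)] = √(7.766×10^6) ≈ 2786.8.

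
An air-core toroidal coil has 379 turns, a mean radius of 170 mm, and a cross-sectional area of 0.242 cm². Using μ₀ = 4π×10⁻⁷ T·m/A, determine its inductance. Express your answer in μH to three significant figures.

L ≈ 4.09 μH

For a thin toroid, L = μ₀N²A/(2πR).
L = (4π×10⁻⁷)(379)²(2.420×10^-5) / (2π×0.17 m) = 4.090×10^-6 H.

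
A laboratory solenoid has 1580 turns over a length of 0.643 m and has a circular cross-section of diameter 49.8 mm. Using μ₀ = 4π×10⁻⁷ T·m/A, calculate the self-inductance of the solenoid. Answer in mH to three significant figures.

L ≈ 9.50 mH

A = π(d/2)² = π(2.490×10^-2 m)² = 1.948×10^-3 m².
For a long solenoid, L = μ₀N²A/ℓ.
L = (4π×10⁻⁷)(1580)²(1.948×10^-3)/(0.643 m) = 9.503×10^-3 H.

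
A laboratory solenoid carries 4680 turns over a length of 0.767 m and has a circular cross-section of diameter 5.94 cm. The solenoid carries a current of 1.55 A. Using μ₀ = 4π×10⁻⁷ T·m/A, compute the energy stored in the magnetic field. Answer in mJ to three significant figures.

U ≈ 119 mJ

A = π(d/2)² = π(2.970×10^-2 m)² = 2.771×10^-3 m².
L = μ₀N²A/ℓ = (4π×10⁻⁷)(4680)²(2.771×10^-3)/(0.767) = 9.944×10^-2 H.
U = ½LI² = ½(9.944×10^-2)(1.55)² = 0.11945 J.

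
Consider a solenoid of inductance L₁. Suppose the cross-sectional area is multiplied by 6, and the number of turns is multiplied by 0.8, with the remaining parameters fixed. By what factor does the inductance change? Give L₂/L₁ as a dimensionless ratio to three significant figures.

L₂/L₁ = 3.84

For a solenoid, L ∝ μᵣN²A/ℓ.
L₂/L₁ = (6) × (0.8)^2 = 3.84.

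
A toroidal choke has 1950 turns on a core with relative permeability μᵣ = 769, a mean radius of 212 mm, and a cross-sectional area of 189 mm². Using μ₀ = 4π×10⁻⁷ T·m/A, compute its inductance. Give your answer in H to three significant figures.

For a thin toroid, L = μ₀μᵣN²A/(2πR).
L = (4π×10⁻⁷)(769)(1950)²(1.890×10^-4) / (2π×0.212 m) = 0.5214 H.

L ≈ 0.521 H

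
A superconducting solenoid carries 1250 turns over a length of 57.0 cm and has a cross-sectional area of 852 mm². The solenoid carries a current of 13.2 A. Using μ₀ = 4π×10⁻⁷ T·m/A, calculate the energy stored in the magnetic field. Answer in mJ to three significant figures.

U ≈ 256 mJ

A = 852 mm² = 8.520×10^-4 m².
L = μ₀N²A/ℓ = (4π×10⁻⁷)(1250)²(8.520×10^-4)/(0.57) = 2.9349×10^-3 H.
U = ½LI² = ½(2.9349×10^-3)(13.2)² = 0.2557 J.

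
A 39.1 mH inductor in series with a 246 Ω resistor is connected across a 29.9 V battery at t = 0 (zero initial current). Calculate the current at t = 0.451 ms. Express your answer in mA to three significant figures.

τ = L/R = 3.910×10^-2/246 = 1.589×10^-4 s; final current I_∞ = ε/R = 29.9/246 = 0.1215 A.
I(t) = I_∞(1 − e^(−t/τ)) with t/τ = 2.837.
I = (0.1215)(1 − e^(−2.837)) = 0.1144 A.

I ≈ 114 mA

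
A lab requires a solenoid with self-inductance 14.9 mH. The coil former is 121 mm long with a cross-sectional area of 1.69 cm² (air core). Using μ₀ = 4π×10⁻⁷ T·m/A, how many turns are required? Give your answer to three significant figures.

N ≈ 2910 turns

A = 1.69 cm² = 1.690×10^-4 m².
From L = μ₀N²A/ℓ, N = √(Lℓ / (μ₀A)).
N = √[(1.490×10^-2)(0.121) / ((4π×10⁻⁷)×1.690×10^-4)] = √(8.489×10^6) ≈ 2913.7.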